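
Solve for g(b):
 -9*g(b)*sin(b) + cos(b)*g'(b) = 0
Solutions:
 g(b) = C1/cos(b)^9


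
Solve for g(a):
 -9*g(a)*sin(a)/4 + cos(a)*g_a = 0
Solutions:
 g(a) = C1/cos(a)^(9/4)


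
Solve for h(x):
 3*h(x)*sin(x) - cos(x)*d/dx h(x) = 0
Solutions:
 h(x) = C1/cos(x)^3


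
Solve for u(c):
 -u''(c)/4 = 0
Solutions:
 u(c) = C1 + C2*c


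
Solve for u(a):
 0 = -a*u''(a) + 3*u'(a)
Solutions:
 u(a) = C1 + C2*a^4


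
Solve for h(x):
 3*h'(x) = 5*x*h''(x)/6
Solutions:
 h(x) = C1 + C2*x^(23/5)


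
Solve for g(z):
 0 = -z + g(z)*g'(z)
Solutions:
 g(z) = -sqrt(C1 + z^2)
 g(z) = sqrt(C1 + z^2)


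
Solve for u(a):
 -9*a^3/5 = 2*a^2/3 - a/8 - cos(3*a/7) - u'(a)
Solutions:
 u(a) = C1 + 9*a^4/20 + 2*a^3/9 - a^2/16 - 7*sin(3*a/7)/3


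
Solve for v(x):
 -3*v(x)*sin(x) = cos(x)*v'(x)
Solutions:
 v(x) = C1*cos(x)^3


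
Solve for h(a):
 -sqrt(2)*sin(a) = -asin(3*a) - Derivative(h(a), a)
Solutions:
 h(a) = C1 - a*asin(3*a) - sqrt(1 - 9*a^2)/3 - sqrt(2)*cos(a)


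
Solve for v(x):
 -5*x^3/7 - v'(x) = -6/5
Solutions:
 v(x) = C1 - 5*x^4/28 + 6*x/5


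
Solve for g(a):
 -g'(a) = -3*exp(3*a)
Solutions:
 g(a) = C1 + exp(3*a)


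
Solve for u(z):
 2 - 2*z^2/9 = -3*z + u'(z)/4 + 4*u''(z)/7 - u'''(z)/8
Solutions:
 u(z) = C1 + C2*exp(z*(16 - sqrt(354))/7) + C3*exp(z*(16 + sqrt(354))/7) - 8*z^3/27 + 506*z^2/63 - 4352*z/147


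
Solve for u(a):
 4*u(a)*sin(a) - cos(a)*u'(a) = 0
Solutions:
 u(a) = C1/cos(a)^4


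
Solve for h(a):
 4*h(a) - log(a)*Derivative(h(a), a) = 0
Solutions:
 h(a) = C1*exp(4*li(a))


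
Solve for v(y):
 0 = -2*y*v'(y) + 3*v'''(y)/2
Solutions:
 v(y) = C1 + Integral(C2*airyai(6^(2/3)*y/3) + C3*airybi(6^(2/3)*y/3), y)


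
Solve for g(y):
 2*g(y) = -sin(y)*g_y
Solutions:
 g(y) = C1*(cos(y) + 1)/(cos(y) - 1)


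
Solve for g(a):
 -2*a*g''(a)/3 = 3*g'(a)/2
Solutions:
 g(a) = C1 + C2/a^(5/4)


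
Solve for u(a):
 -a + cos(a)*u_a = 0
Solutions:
 u(a) = C1 + Integral(a/cos(a), a)


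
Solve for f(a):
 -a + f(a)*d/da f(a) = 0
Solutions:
 f(a) = -sqrt(C1 + a^2)
 f(a) = sqrt(C1 + a^2)


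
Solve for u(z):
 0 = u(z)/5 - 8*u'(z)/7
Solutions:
 u(z) = C1*exp(7*z/40)


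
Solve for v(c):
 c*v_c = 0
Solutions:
 v(c) = C1


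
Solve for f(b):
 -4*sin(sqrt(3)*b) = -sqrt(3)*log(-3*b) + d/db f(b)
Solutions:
 f(b) = C1 + sqrt(3)*b*(log(-b) - 1) + sqrt(3)*b*log(3) + 4*sqrt(3)*cos(sqrt(3)*b)/3


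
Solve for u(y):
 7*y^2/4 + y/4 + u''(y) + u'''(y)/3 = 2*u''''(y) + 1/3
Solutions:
 u(y) = C1 + C2*y + C3*exp(y*(1 - sqrt(73))/12) + C4*exp(y*(1 + sqrt(73))/12) - 7*y^4/48 + 11*y^3/72 - 251*y^2/72


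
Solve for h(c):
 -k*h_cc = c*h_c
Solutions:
 h(c) = C1 + C2*sqrt(k)*erf(sqrt(2)*c*sqrt(1/k)/2)


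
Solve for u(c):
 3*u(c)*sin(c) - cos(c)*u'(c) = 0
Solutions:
 u(c) = C1/cos(c)^3


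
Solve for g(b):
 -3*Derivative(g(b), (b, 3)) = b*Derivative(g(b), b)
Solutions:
 g(b) = C1 + Integral(C2*airyai(-3^(2/3)*b/3) + C3*airybi(-3^(2/3)*b/3), b)


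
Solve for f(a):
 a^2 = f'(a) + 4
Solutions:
 f(a) = C1 + a^3/3 - 4*a


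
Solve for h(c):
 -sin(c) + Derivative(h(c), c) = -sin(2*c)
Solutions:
 h(c) = C1 - cos(c) + cos(2*c)/2


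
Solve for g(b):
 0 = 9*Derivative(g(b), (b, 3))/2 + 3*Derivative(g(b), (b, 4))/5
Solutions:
 g(b) = C1 + C2*b + C3*b^2 + C4*exp(-15*b/2)


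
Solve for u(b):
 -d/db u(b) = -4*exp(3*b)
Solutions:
 u(b) = C1 + 4*exp(3*b)/3


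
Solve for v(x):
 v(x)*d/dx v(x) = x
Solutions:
 v(x) = -sqrt(C1 + x^2)
 v(x) = sqrt(C1 + x^2)


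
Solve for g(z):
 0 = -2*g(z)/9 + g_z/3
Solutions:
 g(z) = C1*exp(2*z/3)


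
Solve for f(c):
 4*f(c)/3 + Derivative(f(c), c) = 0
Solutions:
 f(c) = C1*exp(-4*c/3)


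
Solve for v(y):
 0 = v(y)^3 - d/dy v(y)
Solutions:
 v(y) = -sqrt(2)*sqrt(-1/(C1 + y))/2
 v(y) = sqrt(2)*sqrt(-1/(C1 + y))/2


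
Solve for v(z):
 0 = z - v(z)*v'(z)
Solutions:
 v(z) = -sqrt(C1 + z^2)
 v(z) = sqrt(C1 + z^2)


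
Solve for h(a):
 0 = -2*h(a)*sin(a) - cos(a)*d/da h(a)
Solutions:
 h(a) = C1*cos(a)^2


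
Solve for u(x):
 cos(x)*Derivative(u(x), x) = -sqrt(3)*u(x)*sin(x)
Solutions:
 u(x) = C1*cos(x)^(sqrt(3))


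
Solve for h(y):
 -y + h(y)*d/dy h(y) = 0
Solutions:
 h(y) = -sqrt(C1 + y^2)
 h(y) = sqrt(C1 + y^2)


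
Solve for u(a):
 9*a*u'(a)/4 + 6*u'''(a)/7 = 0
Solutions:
 u(a) = C1 + Integral(C2*airyai(-21^(1/3)*a/2) + C3*airybi(-21^(1/3)*a/2), a)


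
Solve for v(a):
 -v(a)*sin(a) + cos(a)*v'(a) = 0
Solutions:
 v(a) = C1/cos(a)


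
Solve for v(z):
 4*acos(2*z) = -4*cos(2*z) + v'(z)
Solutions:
 v(z) = C1 + 4*z*acos(2*z) - 2*sqrt(1 - 4*z^2) + 2*sin(2*z)


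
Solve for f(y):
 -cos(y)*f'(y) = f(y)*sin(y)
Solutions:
 f(y) = C1*cos(y)


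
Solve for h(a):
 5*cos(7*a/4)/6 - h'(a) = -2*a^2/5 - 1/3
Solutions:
 h(a) = C1 + 2*a^3/15 + a/3 + 10*sin(7*a/4)/21


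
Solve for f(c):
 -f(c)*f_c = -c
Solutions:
 f(c) = -sqrt(C1 + c^2)
 f(c) = sqrt(C1 + c^2)


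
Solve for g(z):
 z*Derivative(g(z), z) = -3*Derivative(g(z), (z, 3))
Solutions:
 g(z) = C1 + Integral(C2*airyai(-3^(2/3)*z/3) + C3*airybi(-3^(2/3)*z/3), z)


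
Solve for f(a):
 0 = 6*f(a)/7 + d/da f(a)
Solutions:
 f(a) = C1*exp(-6*a/7)


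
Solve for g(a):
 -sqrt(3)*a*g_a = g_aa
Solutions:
 g(a) = C1 + C2*erf(sqrt(2)*3^(1/4)*a/2)


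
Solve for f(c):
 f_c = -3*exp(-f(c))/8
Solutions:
 f(c) = log(C1 - 3*c/8)


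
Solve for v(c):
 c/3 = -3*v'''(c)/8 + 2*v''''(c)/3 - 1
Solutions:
 v(c) = C1 + C2*c + C3*c^2 + C4*exp(9*c/16) - c^4/27 - 172*c^3/243


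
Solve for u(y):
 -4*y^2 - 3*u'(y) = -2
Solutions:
 u(y) = C1 - 4*y^3/9 + 2*y/3


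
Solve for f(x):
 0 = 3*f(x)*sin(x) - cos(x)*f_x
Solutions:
 f(x) = C1/cos(x)^3


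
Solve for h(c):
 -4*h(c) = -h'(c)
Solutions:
 h(c) = C1*exp(4*c)


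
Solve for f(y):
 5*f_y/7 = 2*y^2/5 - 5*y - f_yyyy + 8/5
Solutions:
 f(y) = C1 + C4*exp(-5^(1/3)*7^(2/3)*y/7) + 14*y^3/75 - 7*y^2/2 + 56*y/25 + (C2*sin(sqrt(3)*5^(1/3)*7^(2/3)*y/14) + C3*cos(sqrt(3)*5^(1/3)*7^(2/3)*y/14))*exp(5^(1/3)*7^(2/3)*y/14)


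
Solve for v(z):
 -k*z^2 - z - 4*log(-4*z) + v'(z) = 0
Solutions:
 v(z) = C1 + k*z^3/3 + z^2/2 + 4*z*log(-z) + 4*z*(-1 + 2*log(2))


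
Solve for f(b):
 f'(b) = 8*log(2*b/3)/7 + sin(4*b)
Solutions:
 f(b) = C1 + 8*b*log(b)/7 - 8*b*log(3)/7 - 8*b/7 + 8*b*log(2)/7 - cos(4*b)/4


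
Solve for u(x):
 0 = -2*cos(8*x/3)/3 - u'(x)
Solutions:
 u(x) = C1 - sin(8*x/3)/4


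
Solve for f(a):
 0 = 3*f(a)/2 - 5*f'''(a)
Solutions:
 f(a) = C3*exp(10^(2/3)*3^(1/3)*a/10) + (C1*sin(10^(2/3)*3^(5/6)*a/20) + C2*cos(10^(2/3)*3^(5/6)*a/20))*exp(-10^(2/3)*3^(1/3)*a/20)


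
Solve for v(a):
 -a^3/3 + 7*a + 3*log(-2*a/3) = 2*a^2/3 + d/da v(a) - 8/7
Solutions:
 v(a) = C1 - a^4/12 - 2*a^3/9 + 7*a^2/2 + 3*a*log(-a) + a*(-3*log(3) - 13/7 + 3*log(2))


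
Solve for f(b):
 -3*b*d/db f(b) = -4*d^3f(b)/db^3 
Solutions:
 f(b) = C1 + Integral(C2*airyai(6^(1/3)*b/2) + C3*airybi(6^(1/3)*b/2), b)


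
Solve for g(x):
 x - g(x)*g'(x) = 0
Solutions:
 g(x) = -sqrt(C1 + x^2)
 g(x) = sqrt(C1 + x^2)


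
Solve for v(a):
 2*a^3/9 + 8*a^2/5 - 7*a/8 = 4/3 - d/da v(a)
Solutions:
 v(a) = C1 - a^4/18 - 8*a^3/15 + 7*a^2/16 + 4*a/3


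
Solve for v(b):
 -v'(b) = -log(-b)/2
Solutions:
 v(b) = C1 + b*log(-b)/2 - b/2


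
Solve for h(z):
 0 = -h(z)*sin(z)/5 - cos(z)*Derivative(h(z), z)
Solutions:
 h(z) = C1*cos(z)^(1/5)


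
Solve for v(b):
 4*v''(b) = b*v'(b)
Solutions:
 v(b) = C1 + C2*erfi(sqrt(2)*b/4)


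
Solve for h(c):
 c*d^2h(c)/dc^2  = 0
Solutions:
 h(c) = C1 + C2*c


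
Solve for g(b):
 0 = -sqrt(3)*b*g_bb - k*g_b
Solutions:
 g(b) = C1 + b^(-sqrt(3)*re(k)/3 + 1)*(C2*sin(sqrt(3)*log(b)*Abs(im(k))/3) + C3*cos(sqrt(3)*log(b)*im(k)/3))


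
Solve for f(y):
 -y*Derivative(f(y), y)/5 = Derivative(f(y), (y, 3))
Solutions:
 f(y) = C1 + Integral(C2*airyai(-5^(2/3)*y/5) + C3*airybi(-5^(2/3)*y/5), y)


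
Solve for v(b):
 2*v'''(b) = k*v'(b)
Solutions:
 v(b) = C1 + C2*exp(-sqrt(2)*b*sqrt(k)/2) + C3*exp(sqrt(2)*b*sqrt(k)/2)


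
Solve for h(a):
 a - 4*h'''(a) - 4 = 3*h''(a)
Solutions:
 h(a) = C1 + C2*a + C3*exp(-3*a/4) + a^3/18 - 8*a^2/9


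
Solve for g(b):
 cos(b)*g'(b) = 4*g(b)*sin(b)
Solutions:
 g(b) = C1/cos(b)^4


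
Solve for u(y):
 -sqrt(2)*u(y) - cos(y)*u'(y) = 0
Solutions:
 u(y) = C1*(sin(y) - 1)^(sqrt(2)/2)/(sin(y) + 1)^(sqrt(2)/2)


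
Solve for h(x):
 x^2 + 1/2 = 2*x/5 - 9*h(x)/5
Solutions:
 h(x) = -5*x^2/9 + 2*x/9 - 5/18


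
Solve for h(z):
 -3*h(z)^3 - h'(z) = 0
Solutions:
 h(z) = -sqrt(2)*sqrt(-1/(C1 - 3*z))/2
 h(z) = sqrt(2)*sqrt(-1/(C1 - 3*z))/2


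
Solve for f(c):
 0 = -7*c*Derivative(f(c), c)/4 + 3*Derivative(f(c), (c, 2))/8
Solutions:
 f(c) = C1 + C2*erfi(sqrt(21)*c/3)


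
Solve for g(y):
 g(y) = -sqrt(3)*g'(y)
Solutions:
 g(y) = C1*exp(-sqrt(3)*y/3)


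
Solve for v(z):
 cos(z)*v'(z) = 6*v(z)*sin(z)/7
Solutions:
 v(z) = C1/cos(z)^(6/7)


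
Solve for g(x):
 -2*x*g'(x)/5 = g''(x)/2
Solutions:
 g(x) = C1 + C2*erf(sqrt(10)*x/5)


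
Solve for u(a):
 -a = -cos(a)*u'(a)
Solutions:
 u(a) = C1 + Integral(a/cos(a), a)


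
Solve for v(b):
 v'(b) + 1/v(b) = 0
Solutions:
 v(b) = -sqrt(C1 - 2*b)
 v(b) = sqrt(C1 - 2*b)


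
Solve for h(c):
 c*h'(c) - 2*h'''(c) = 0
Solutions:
 h(c) = C1 + Integral(C2*airyai(2^(2/3)*c/2) + C3*airybi(2^(2/3)*c/2), c)


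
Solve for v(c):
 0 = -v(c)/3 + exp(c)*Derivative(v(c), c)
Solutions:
 v(c) = C1*exp(-exp(-c)/3)


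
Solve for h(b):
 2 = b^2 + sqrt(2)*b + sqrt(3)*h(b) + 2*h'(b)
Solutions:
 h(b) = C1*exp(-sqrt(3)*b/2) - sqrt(3)*b^2/3 - sqrt(6)*b/3 + 4*b/3 - 2*sqrt(3)/9 + 2*sqrt(2)/3


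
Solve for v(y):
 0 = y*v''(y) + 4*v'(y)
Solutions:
 v(y) = C1 + C2/y^3


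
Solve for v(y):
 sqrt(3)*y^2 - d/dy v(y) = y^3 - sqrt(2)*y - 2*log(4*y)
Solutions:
 v(y) = C1 - y^4/4 + sqrt(3)*y^3/3 + sqrt(2)*y^2/2 + 2*y*log(y) - 2*y + y*log(16)


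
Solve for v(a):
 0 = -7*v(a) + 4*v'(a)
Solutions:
 v(a) = C1*exp(7*a/4)


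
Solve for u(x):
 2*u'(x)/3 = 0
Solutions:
 u(x) = C1


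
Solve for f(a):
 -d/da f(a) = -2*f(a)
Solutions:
 f(a) = C1*exp(2*a)


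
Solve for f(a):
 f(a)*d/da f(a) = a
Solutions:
 f(a) = -sqrt(C1 + a^2)
 f(a) = sqrt(C1 + a^2)


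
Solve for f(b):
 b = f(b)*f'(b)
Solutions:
 f(b) = -sqrt(C1 + b^2)
 f(b) = sqrt(C1 + b^2)


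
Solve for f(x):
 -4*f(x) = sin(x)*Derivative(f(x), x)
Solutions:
 f(x) = C1*(cos(x)^2 + 2*cos(x) + 1)/(cos(x)^2 - 2*cos(x) + 1)


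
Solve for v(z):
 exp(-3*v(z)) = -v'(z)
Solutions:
 v(z) = log(C1 - 3*z)/3
 v(z) = log((-3^(1/3) - 3^(5/6)*I)*(C1 - z)^(1/3)/2)
 v(z) = log((-3^(1/3) + 3^(5/6)*I)*(C1 - z)^(1/3)/2)


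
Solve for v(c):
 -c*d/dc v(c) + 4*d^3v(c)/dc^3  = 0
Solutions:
 v(c) = C1 + Integral(C2*airyai(2^(1/3)*c/2) + C3*airybi(2^(1/3)*c/2), c)


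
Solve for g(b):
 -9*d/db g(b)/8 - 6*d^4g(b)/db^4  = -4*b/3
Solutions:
 g(b) = C1 + C4*exp(-2^(2/3)*3^(1/3)*b/4) + 16*b^2/27 + (C2*sin(2^(2/3)*3^(5/6)*b/8) + C3*cos(2^(2/3)*3^(5/6)*b/8))*exp(2^(2/3)*3^(1/3)*b/8)


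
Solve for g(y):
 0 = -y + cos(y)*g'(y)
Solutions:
 g(y) = C1 + Integral(y/cos(y), y)


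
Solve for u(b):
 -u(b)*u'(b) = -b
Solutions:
 u(b) = -sqrt(C1 + b^2)
 u(b) = sqrt(C1 + b^2)


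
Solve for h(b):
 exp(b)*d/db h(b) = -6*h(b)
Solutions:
 h(b) = C1*exp(6*exp(-b))


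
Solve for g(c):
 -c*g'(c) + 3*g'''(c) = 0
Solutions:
 g(c) = C1 + Integral(C2*airyai(3^(2/3)*c/3) + C3*airybi(3^(2/3)*c/3), c)


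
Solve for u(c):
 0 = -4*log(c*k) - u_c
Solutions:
 u(c) = C1 - 4*c*log(c*k) + 4*c


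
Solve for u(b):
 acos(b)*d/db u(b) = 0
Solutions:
 u(b) = C1


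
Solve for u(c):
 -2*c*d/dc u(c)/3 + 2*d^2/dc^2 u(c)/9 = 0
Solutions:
 u(c) = C1 + C2*erfi(sqrt(6)*c/2)


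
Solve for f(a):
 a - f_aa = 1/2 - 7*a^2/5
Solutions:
 f(a) = C1 + C2*a + 7*a^4/60 + a^3/6 - a^2/4


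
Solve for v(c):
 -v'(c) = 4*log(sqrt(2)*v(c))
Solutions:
 Integral(1/(2*log(_y) + log(2)), (_y, v(c)))/2 = C1 - c


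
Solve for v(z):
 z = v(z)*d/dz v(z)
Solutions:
 v(z) = -sqrt(C1 + z^2)
 v(z) = sqrt(C1 + z^2)


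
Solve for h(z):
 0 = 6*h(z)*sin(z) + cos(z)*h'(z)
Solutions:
 h(z) = C1*cos(z)^6


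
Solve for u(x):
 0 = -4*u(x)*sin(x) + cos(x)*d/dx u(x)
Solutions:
 u(x) = C1/cos(x)^4


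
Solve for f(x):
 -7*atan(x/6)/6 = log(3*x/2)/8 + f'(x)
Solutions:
 f(x) = C1 - x*log(x)/8 - 7*x*atan(x/6)/6 - x*log(3)/8 + x*log(2)/8 + x/8 + 7*log(x^2 + 36)/2


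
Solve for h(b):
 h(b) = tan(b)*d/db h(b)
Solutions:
 h(b) = C1*sin(b)


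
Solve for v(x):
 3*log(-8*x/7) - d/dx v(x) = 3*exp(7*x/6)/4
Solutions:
 v(x) = C1 + 3*x*log(-x) + 3*x*(-log(7) - 1 + 3*log(2)) - 9*exp(7*x/6)/14


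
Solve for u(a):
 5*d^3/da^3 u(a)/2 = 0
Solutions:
 u(a) = C1 + C2*a + C3*a^2


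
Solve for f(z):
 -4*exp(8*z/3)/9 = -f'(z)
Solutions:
 f(z) = C1 + exp(8*z/3)/6


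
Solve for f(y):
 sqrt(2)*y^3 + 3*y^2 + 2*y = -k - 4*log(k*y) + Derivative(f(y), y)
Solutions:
 f(y) = C1 + sqrt(2)*y^4/4 + y^3 + y^2 + y*(k - 4) + 4*y*log(k*y)


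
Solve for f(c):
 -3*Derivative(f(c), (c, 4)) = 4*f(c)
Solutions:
 f(c) = (C1*sin(3^(3/4)*c/3) + C2*cos(3^(3/4)*c/3))*exp(-3^(3/4)*c/3) + (C3*sin(3^(3/4)*c/3) + C4*cos(3^(3/4)*c/3))*exp(3^(3/4)*c/3)


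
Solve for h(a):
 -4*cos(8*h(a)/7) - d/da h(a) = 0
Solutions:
 4*a - 7*log(sin(8*h(a)/7) - 1)/16 + 7*log(sin(8*h(a)/7) + 1)/16 = C1


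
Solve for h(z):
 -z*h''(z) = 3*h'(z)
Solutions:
 h(z) = C1 + C2/z^2


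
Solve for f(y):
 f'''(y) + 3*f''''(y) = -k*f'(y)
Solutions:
 f(y) = C1 + C2*exp(-y*(2^(2/3)*(243*k + sqrt((243*k + 2)^2 - 4) + 2)^(1/3) + 2 + 2*2^(1/3)/(243*k + sqrt((243*k + 2)^2 - 4) + 2)^(1/3))/18) + C3*exp(y*(2^(2/3)*(243*k + sqrt((243*k + 2)^2 - 4) + 2)^(1/3) - 2^(2/3)*sqrt(3)*I*(243*k + sqrt((243*k + 2)^2 - 4) + 2)^(1/3) - 4 - 8*2^(1/3)/((-1 + sqrt(3)*I)*(243*k + sqrt((243*k + 2)^2 - 4) + 2)^(1/3)))/36) + C4*exp(y*(2^(2/3)*(243*k + sqrt((243*k + 2)^2 - 4) + 2)^(1/3) + 2^(2/3)*sqrt(3)*I*(243*k + sqrt((243*k + 2)^2 - 4) + 2)^(1/3) - 4 + 8*2^(1/3)/((1 + sqrt(3)*I)*(243*k + sqrt((243*k + 2)^2 - 4) + 2)^(1/3)))/36)


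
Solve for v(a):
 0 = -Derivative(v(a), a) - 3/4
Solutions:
 v(a) = C1 - 3*a/4


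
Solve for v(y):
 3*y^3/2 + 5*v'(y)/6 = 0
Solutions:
 v(y) = C1 - 9*y^4/20


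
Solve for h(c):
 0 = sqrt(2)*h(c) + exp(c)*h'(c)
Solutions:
 h(c) = C1*exp(sqrt(2)*exp(-c))


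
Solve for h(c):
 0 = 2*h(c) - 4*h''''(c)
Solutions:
 h(c) = C1*exp(-2^(3/4)*c/2) + C2*exp(2^(3/4)*c/2) + C3*sin(2^(3/4)*c/2) + C4*cos(2^(3/4)*c/2)


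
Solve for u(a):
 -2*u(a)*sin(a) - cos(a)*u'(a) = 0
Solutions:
 u(a) = C1*cos(a)^2


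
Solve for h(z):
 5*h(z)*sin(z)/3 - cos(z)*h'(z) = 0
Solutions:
 h(z) = C1/cos(z)^(5/3)


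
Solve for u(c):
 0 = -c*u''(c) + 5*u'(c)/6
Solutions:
 u(c) = C1 + C2*c^(11/6)


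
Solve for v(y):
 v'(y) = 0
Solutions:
 v(y) = C1


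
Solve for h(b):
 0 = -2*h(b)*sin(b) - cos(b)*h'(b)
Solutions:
 h(b) = C1*cos(b)^2


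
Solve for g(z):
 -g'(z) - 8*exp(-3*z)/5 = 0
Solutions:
 g(z) = C1 + 8*exp(-3*z)/15


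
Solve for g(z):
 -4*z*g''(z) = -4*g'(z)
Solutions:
 g(z) = C1 + C2*z^2


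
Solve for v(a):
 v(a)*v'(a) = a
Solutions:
 v(a) = -sqrt(C1 + a^2)
 v(a) = sqrt(C1 + a^2)


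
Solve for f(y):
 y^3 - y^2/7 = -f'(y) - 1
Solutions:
 f(y) = C1 - y^4/4 + y^3/21 - y


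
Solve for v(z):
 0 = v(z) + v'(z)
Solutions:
 v(z) = C1*exp(-z)


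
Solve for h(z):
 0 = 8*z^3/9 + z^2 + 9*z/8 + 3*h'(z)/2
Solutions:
 h(z) = C1 - 4*z^4/27 - 2*z^3/9 - 3*z^2/8


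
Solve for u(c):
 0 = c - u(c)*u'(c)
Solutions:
 u(c) = -sqrt(C1 + c^2)
 u(c) = sqrt(C1 + c^2)


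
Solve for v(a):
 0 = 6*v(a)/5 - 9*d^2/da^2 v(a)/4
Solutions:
 v(a) = C1*exp(-2*sqrt(30)*a/15) + C2*exp(2*sqrt(30)*a/15)


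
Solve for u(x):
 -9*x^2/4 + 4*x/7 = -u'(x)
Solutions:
 u(x) = C1 + 3*x^3/4 - 2*x^2/7


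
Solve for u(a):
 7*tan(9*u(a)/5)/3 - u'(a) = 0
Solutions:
 u(a) = -5*asin(C1*exp(21*a/5))/9 + 5*pi/9
 u(a) = 5*asin(C1*exp(21*a/5))/9


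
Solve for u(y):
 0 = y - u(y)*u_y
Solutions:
 u(y) = -sqrt(C1 + y^2)
 u(y) = sqrt(C1 + y^2)


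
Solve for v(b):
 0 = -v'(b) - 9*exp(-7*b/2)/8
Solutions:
 v(b) = C1 + 9*exp(-7*b/2)/28


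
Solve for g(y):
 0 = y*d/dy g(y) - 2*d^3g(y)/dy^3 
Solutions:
 g(y) = C1 + Integral(C2*airyai(2^(2/3)*y/2) + C3*airybi(2^(2/3)*y/2), y)


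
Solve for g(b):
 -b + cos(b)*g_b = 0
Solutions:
 g(b) = C1 + Integral(b/cos(b), b)


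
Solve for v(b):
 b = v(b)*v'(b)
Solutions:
 v(b) = -sqrt(C1 + b^2)
 v(b) = sqrt(C1 + b^2)


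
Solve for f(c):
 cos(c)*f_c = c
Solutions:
 f(c) = C1 + Integral(c/cos(c), c)


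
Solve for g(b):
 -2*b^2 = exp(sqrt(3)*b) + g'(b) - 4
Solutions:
 g(b) = C1 - 2*b^3/3 + 4*b - sqrt(3)*exp(sqrt(3)*b)/3


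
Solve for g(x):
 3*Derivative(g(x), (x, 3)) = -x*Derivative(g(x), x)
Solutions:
 g(x) = C1 + Integral(C2*airyai(-3^(2/3)*x/3) + C3*airybi(-3^(2/3)*x/3), x)


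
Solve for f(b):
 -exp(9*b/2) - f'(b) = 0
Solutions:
 f(b) = C1 - 2*exp(9*b/2)/9


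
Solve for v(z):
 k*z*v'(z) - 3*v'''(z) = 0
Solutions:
 v(z) = C1 + Integral(C2*airyai(3^(2/3)*k^(1/3)*z/3) + C3*airybi(3^(2/3)*k^(1/3)*z/3), z)


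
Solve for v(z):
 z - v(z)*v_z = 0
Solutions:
 v(z) = -sqrt(C1 + z^2)
 v(z) = sqrt(C1 + z^2)


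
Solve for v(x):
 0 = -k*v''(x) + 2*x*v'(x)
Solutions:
 v(x) = C1 + C2*erf(x*sqrt(-1/k))/sqrt(-1/k)


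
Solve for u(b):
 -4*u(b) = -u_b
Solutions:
 u(b) = C1*exp(4*b)


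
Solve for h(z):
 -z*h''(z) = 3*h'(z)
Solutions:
 h(z) = C1 + C2/z^2


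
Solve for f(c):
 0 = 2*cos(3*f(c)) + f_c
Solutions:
 f(c) = -asin((C1 + exp(12*c))/(C1 - exp(12*c)))/3 + pi/3
 f(c) = asin((C1 + exp(12*c))/(C1 - exp(12*c)))/3


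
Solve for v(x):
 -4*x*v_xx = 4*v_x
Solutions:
 v(x) = C1 + C2*log(x)


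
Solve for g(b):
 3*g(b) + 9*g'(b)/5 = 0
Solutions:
 g(b) = C1*exp(-5*b/3)


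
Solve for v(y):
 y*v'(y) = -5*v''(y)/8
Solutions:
 v(y) = C1 + C2*erf(2*sqrt(5)*y/5)


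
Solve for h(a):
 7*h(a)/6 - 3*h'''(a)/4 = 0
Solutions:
 h(a) = C3*exp(42^(1/3)*a/3) + (C1*sin(14^(1/3)*3^(5/6)*a/6) + C2*cos(14^(1/3)*3^(5/6)*a/6))*exp(-42^(1/3)*a/6)


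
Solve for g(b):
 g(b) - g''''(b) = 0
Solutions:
 g(b) = C1*exp(-b) + C2*exp(b) + C3*sin(b) + C4*cos(b)


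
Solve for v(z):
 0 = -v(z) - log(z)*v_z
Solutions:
 v(z) = C1*exp(-li(z))


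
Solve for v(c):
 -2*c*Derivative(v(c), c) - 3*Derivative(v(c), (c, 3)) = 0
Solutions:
 v(c) = C1 + Integral(C2*airyai(-2^(1/3)*3^(2/3)*c/3) + C3*airybi(-2^(1/3)*3^(2/3)*c/3), c)


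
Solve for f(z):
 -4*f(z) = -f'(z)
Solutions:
 f(z) = C1*exp(4*z)


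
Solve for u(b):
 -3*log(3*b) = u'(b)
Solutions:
 u(b) = C1 - 3*b*log(b) - b*log(27) + 3*b


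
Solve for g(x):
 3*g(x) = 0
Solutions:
 g(x) = 0


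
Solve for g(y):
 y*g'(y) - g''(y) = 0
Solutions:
 g(y) = C1 + C2*erfi(sqrt(2)*y/2)


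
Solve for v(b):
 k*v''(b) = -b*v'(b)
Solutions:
 v(b) = C1 + C2*sqrt(k)*erf(sqrt(2)*b*sqrt(1/k)/2)


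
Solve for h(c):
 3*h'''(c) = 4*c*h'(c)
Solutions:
 h(c) = C1 + Integral(C2*airyai(6^(2/3)*c/3) + C3*airybi(6^(2/3)*c/3), c)


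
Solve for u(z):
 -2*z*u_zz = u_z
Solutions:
 u(z) = C1 + C2*sqrt(z)


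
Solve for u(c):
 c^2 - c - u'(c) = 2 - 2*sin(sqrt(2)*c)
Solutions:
 u(c) = C1 + c^3/3 - c^2/2 - 2*c - sqrt(2)*cos(sqrt(2)*c)


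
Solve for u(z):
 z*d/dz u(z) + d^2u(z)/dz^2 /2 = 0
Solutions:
 u(z) = C1 + C2*erf(z)


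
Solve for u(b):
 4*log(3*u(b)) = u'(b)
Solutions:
 -Integral(1/(log(_y) + log(3)), (_y, u(b)))/4 = C1 - b


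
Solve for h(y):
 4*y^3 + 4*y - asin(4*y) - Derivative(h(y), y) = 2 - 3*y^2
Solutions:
 h(y) = C1 + y^4 + y^3 + 2*y^2 - y*asin(4*y) - 2*y - sqrt(1 - 16*y^2)/4


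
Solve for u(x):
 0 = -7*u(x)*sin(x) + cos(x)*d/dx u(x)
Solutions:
 u(x) = C1/cos(x)^7


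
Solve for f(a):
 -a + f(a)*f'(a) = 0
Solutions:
 f(a) = -sqrt(C1 + a^2)
 f(a) = sqrt(C1 + a^2)


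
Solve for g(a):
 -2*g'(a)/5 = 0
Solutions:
 g(a) = C1


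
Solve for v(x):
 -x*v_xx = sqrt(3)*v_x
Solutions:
 v(x) = C1 + C2*x^(1 - sqrt(3))


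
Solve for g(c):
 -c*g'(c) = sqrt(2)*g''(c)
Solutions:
 g(c) = C1 + C2*erf(2^(1/4)*c/2)


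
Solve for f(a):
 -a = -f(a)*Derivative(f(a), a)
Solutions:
 f(a) = -sqrt(C1 + a^2)
 f(a) = sqrt(C1 + a^2)


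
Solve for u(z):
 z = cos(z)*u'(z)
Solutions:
 u(z) = C1 + Integral(z/cos(z), z)


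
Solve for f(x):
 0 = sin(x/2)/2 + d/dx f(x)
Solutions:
 f(x) = C1 + cos(x/2)


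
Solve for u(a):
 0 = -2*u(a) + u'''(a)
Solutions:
 u(a) = C3*exp(2^(1/3)*a) + (C1*sin(2^(1/3)*sqrt(3)*a/2) + C2*cos(2^(1/3)*sqrt(3)*a/2))*exp(-2^(1/3)*a/2)


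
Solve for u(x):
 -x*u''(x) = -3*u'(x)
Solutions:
 u(x) = C1 + C2*x^4


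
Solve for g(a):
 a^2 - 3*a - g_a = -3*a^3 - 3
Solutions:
 g(a) = C1 + 3*a^4/4 + a^3/3 - 3*a^2/2 + 3*a


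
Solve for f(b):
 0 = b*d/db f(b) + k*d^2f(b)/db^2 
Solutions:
 f(b) = C1 + C2*sqrt(k)*erf(sqrt(2)*b*sqrt(1/k)/2)


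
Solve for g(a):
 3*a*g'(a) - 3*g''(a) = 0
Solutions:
 g(a) = C1 + C2*erfi(sqrt(2)*a/2)


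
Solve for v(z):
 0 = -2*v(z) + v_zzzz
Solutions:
 v(z) = C1*exp(-2^(1/4)*z) + C2*exp(2^(1/4)*z) + C3*sin(2^(1/4)*z) + C4*cos(2^(1/4)*z)


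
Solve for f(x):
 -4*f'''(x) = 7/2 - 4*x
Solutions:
 f(x) = C1 + C2*x + C3*x^2 + x^4/24 - 7*x^3/48


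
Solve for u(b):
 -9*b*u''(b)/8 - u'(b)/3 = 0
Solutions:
 u(b) = C1 + C2*b^(19/27)


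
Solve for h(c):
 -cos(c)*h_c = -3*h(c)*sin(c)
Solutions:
 h(c) = C1/cos(c)^3


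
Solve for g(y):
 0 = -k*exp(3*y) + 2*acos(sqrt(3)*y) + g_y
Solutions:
 g(y) = C1 + k*exp(3*y)/3 - 2*y*acos(sqrt(3)*y) + 2*sqrt(3)*sqrt(1 - 3*y^2)/3


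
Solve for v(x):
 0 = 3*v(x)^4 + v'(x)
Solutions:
 v(x) = (-3^(2/3) - 3*3^(1/6)*I)*(1/(C1 + 3*x))^(1/3)/6
 v(x) = (-3^(2/3) + 3*3^(1/6)*I)*(1/(C1 + 3*x))^(1/3)/6
 v(x) = (1/(C1 + 9*x))^(1/3)


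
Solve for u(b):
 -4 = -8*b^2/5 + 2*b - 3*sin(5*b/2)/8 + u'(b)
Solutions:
 u(b) = C1 + 8*b^3/15 - b^2 - 4*b - 3*cos(5*b/2)/20


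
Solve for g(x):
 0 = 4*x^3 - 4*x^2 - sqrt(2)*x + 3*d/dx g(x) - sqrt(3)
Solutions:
 g(x) = C1 - x^4/3 + 4*x^3/9 + sqrt(2)*x^2/6 + sqrt(3)*x/3


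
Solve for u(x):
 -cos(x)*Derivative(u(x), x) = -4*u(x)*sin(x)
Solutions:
 u(x) = C1/cos(x)^4


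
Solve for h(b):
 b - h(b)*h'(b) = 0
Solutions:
 h(b) = -sqrt(C1 + b^2)
 h(b) = sqrt(C1 + b^2)


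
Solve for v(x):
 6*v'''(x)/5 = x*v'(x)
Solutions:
 v(x) = C1 + Integral(C2*airyai(5^(1/3)*6^(2/3)*x/6) + C3*airybi(5^(1/3)*6^(2/3)*x/6), x)


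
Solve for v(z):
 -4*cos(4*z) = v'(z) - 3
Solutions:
 v(z) = C1 + 3*z - sin(4*z)


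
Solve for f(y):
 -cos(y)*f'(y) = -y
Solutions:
 f(y) = C1 + Integral(y/cos(y), y)


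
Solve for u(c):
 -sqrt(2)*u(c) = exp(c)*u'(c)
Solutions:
 u(c) = C1*exp(sqrt(2)*exp(-c))


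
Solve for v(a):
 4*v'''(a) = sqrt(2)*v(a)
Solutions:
 v(a) = C3*exp(sqrt(2)*a/2) + (C1*sin(sqrt(6)*a/4) + C2*cos(sqrt(6)*a/4))*exp(-sqrt(2)*a/4)


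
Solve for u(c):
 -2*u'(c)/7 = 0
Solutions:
 u(c) = C1


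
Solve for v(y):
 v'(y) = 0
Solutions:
 v(y) = C1


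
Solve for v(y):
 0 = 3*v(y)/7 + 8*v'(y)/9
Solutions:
 v(y) = C1*exp(-27*y/56)


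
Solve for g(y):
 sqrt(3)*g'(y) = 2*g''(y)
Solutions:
 g(y) = C1 + C2*exp(sqrt(3)*y/2)


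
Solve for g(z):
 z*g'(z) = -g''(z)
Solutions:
 g(z) = C1 + C2*erf(sqrt(2)*z/2)


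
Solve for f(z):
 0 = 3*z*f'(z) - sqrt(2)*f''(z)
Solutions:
 f(z) = C1 + C2*erfi(2^(1/4)*sqrt(3)*z/2)


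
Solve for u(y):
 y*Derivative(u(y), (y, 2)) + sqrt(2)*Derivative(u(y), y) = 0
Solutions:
 u(y) = C1 + C2*y^(1 - sqrt(2))


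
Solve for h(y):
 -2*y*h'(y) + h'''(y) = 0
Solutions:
 h(y) = C1 + Integral(C2*airyai(2^(1/3)*y) + C3*airybi(2^(1/3)*y), y)


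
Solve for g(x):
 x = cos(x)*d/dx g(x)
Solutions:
 g(x) = C1 + Integral(x/cos(x), x)


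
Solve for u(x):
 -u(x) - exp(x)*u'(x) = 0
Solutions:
 u(x) = C1*exp(exp(-x))


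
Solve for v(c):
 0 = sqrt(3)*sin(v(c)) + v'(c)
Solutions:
 v(c) = -acos((-C1 - exp(2*sqrt(3)*c))/(C1 - exp(2*sqrt(3)*c))) + 2*pi
 v(c) = acos((-C1 - exp(2*sqrt(3)*c))/(C1 - exp(2*sqrt(3)*c)))


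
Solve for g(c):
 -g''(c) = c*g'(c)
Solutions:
 g(c) = C1 + C2*erf(sqrt(2)*c/2)


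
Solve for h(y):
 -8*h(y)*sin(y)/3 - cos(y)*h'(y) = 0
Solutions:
 h(y) = C1*cos(y)^(8/3)


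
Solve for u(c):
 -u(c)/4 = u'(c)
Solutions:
 u(c) = C1*exp(-c/4)


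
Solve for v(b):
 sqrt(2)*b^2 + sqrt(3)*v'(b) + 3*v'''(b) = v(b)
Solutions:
 v(b) = C1*exp(-2^(1/3)*b*(-2*sqrt(3)/(9 + sqrt(3)*sqrt(4*sqrt(3) + 27))^(1/3) + 2^(1/3)*(9 + sqrt(3)*sqrt(4*sqrt(3) + 27))^(1/3))/12)*sin(2^(1/3)*b*(6/(9 + sqrt(3)*sqrt(4*sqrt(3) + 27))^(1/3) + 2^(1/3)*sqrt(3)*(9 + sqrt(3)*sqrt(4*sqrt(3) + 27))^(1/3))/12) + C2*exp(-2^(1/3)*b*(-2*sqrt(3)/(9 + sqrt(3)*sqrt(4*sqrt(3) + 27))^(1/3) + 2^(1/3)*(9 + sqrt(3)*sqrt(4*sqrt(3) + 27))^(1/3))/12)*cos(2^(1/3)*b*(6/(9 + sqrt(3)*sqrt(4*sqrt(3) + 27))^(1/3) + 2^(1/3)*sqrt(3)*(9 + sqrt(3)*sqrt(4*sqrt(3) + 27))^(1/3))/12) + C3*exp(2^(1/3)*b*(-2*sqrt(3)/(9 + sqrt(3)*sqrt(4*sqrt(3) + 27))^(1/3) + 2^(1/3)*(9 + sqrt(3)*sqrt(4*sqrt(3) + 27))^(1/3))/6) + sqrt(2)*b^2 + 2*sqrt(6)*b + 6*sqrt(2)


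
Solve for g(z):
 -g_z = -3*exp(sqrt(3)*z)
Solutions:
 g(z) = C1 + sqrt(3)*exp(sqrt(3)*z)


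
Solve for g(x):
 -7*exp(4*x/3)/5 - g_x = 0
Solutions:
 g(x) = C1 - 21*exp(4*x/3)/20


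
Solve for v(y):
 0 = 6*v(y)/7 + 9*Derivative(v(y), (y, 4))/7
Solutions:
 v(y) = (C1*sin(6^(3/4)*y/6) + C2*cos(6^(3/4)*y/6))*exp(-6^(3/4)*y/6) + (C3*sin(6^(3/4)*y/6) + C4*cos(6^(3/4)*y/6))*exp(6^(3/4)*y/6)


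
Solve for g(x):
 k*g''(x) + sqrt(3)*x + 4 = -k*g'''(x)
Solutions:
 g(x) = C1 + C2*x + C3*exp(-x) - sqrt(3)*x^3/(6*k) + x^2*(-2 + sqrt(3)/2)/k


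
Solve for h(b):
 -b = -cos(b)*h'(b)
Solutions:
 h(b) = C1 + Integral(b/cos(b), b)


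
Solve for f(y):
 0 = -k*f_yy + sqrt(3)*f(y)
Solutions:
 f(y) = C1*exp(-3^(1/4)*y*sqrt(1/k)) + C2*exp(3^(1/4)*y*sqrt(1/k))


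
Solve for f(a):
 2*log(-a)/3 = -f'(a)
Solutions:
 f(a) = C1 - 2*a*log(-a)/3 + 2*a/3


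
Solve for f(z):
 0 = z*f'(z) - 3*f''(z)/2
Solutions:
 f(z) = C1 + C2*erfi(sqrt(3)*z/3)


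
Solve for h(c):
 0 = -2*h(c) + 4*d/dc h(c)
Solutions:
 h(c) = C1*exp(c/2)


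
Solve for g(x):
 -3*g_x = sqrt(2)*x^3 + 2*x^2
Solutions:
 g(x) = C1 - sqrt(2)*x^4/12 - 2*x^3/9


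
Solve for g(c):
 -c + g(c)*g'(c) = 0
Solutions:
 g(c) = -sqrt(C1 + c^2)
 g(c) = sqrt(C1 + c^2)


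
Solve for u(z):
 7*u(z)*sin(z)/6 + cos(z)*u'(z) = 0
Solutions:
 u(z) = C1*cos(z)^(7/6)


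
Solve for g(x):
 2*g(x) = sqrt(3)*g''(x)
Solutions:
 g(x) = C1*exp(-sqrt(2)*3^(3/4)*x/3) + C2*exp(sqrt(2)*3^(3/4)*x/3)


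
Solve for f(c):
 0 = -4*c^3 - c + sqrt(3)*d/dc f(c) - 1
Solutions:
 f(c) = C1 + sqrt(3)*c^4/3 + sqrt(3)*c^2/6 + sqrt(3)*c/3


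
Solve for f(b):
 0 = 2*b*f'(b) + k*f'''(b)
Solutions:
 f(b) = C1 + Integral(C2*airyai(2^(1/3)*b*(-1/k)^(1/3)) + C3*airybi(2^(1/3)*b*(-1/k)^(1/3)), b)


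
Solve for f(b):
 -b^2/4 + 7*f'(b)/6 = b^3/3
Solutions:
 f(b) = C1 + b^4/14 + b^3/14


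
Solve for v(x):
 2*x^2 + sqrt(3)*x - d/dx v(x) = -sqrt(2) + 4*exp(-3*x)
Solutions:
 v(x) = C1 + 2*x^3/3 + sqrt(3)*x^2/2 + sqrt(2)*x + 4*exp(-3*x)/3


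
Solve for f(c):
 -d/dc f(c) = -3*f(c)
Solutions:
 f(c) = C1*exp(3*c)


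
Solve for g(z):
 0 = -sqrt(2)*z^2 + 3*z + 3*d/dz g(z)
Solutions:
 g(z) = C1 + sqrt(2)*z^3/9 - z^2/2


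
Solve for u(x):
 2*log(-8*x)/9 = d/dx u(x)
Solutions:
 u(x) = C1 + 2*x*log(-x)/9 + 2*x*(-1 + 3*log(2))/9


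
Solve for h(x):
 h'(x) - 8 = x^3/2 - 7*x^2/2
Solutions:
 h(x) = C1 + x^4/8 - 7*x^3/6 + 8*x


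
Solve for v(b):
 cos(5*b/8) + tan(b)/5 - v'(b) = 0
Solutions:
 v(b) = C1 - log(cos(b))/5 + 8*sin(5*b/8)/5


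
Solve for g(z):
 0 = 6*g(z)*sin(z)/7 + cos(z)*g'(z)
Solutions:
 g(z) = C1*cos(z)^(6/7)


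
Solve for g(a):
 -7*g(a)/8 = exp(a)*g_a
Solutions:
 g(a) = C1*exp(7*exp(-a)/8)


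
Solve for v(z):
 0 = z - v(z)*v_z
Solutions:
 v(z) = -sqrt(C1 + z^2)
 v(z) = sqrt(C1 + z^2)


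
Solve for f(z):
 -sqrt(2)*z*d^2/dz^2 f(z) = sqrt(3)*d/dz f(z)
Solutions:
 f(z) = C1 + C2*z^(1 - sqrt(6)/2)


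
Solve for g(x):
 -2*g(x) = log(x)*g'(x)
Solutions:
 g(x) = C1*exp(-2*li(x))


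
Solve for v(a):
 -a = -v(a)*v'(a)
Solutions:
 v(a) = -sqrt(C1 + a^2)
 v(a) = sqrt(C1 + a^2)


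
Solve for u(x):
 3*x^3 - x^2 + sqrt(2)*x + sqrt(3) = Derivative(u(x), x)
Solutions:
 u(x) = C1 + 3*x^4/4 - x^3/3 + sqrt(2)*x^2/2 + sqrt(3)*x


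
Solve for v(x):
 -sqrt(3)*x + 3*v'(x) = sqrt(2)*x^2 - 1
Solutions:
 v(x) = C1 + sqrt(2)*x^3/9 + sqrt(3)*x^2/6 - x/3


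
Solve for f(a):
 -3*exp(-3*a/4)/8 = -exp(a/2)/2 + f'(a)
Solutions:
 f(a) = C1 + exp(a/2) + exp(-3*a/4)/2


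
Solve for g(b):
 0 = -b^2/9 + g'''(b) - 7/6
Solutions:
 g(b) = C1 + C2*b + C3*b^2 + b^5/540 + 7*b^3/36


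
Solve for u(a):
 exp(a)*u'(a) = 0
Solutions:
 u(a) = C1


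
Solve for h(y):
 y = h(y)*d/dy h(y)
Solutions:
 h(y) = -sqrt(C1 + y^2)
 h(y) = sqrt(C1 + y^2)


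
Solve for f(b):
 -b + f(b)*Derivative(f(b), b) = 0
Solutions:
 f(b) = -sqrt(C1 + b^2)
 f(b) = sqrt(C1 + b^2)


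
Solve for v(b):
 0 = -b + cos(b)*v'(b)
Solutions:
 v(b) = C1 + Integral(b/cos(b), b)


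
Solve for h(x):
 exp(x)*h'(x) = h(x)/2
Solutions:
 h(x) = C1*exp(-exp(-x)/2)


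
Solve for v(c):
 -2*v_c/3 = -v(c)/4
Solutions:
 v(c) = C1*exp(3*c/8)


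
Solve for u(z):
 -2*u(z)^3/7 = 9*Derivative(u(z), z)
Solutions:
 u(z) = -3*sqrt(14)*sqrt(-1/(C1 - 2*z))/2
 u(z) = 3*sqrt(14)*sqrt(-1/(C1 - 2*z))/2


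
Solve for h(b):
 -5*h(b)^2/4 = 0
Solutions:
 h(b) = 0


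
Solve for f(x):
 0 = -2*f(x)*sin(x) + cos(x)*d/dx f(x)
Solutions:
 f(x) = C1/cos(x)^2


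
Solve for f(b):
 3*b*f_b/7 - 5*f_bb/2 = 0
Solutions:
 f(b) = C1 + C2*erfi(sqrt(105)*b/35)


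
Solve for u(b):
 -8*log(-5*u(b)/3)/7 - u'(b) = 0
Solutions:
 7*Integral(1/(log(-_y) - log(3) + log(5)), (_y, u(b)))/8 = C1 - b


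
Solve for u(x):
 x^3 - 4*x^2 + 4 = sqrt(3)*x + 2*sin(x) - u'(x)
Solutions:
 u(x) = C1 - x^4/4 + 4*x^3/3 + sqrt(3)*x^2/2 - 4*x - 2*cos(x)


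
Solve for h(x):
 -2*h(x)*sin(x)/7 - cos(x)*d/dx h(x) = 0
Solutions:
 h(x) = C1*cos(x)^(2/7)


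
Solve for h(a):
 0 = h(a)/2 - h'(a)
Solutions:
 h(a) = C1*exp(a/2)


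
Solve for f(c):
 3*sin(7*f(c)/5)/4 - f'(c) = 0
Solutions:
 -3*c/4 + 5*log(cos(7*f(c)/5) - 1)/14 - 5*log(cos(7*f(c)/5) + 1)/14 = C1


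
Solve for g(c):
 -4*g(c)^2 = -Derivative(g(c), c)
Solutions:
 g(c) = -1/(C1 + 4*c)


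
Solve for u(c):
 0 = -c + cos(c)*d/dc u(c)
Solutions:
 u(c) = C1 + Integral(c/cos(c), c)


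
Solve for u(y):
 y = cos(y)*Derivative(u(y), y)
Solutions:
 u(y) = C1 + Integral(y/cos(y), y)


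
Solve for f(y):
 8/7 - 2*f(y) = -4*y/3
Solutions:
 f(y) = 2*y/3 + 4/7


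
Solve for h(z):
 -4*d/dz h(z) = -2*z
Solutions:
 h(z) = C1 + z^2/4


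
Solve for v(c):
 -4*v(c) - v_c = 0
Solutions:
 v(c) = C1*exp(-4*c)


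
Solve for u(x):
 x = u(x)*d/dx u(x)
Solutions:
 u(x) = -sqrt(C1 + x^2)
 u(x) = sqrt(C1 + x^2)


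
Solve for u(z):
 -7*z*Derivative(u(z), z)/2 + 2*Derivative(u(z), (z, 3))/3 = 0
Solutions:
 u(z) = C1 + Integral(C2*airyai(42^(1/3)*z/2) + C3*airybi(42^(1/3)*z/2), z)


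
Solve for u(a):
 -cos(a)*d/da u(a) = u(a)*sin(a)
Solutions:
 u(a) = C1*cos(a)


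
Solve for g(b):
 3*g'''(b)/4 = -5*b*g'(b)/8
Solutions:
 g(b) = C1 + Integral(C2*airyai(-5^(1/3)*6^(2/3)*b/6) + C3*airybi(-5^(1/3)*6^(2/3)*b/6), b)


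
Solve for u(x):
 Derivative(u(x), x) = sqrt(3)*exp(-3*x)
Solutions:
 u(x) = C1 - sqrt(3)*exp(-3*x)/3


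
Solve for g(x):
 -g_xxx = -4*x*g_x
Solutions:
 g(x) = C1 + Integral(C2*airyai(2^(2/3)*x) + C3*airybi(2^(2/3)*x), x)


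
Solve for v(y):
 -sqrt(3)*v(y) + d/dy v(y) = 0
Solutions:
 v(y) = C1*exp(sqrt(3)*y)


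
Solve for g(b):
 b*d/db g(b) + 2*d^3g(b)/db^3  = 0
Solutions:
 g(b) = C1 + Integral(C2*airyai(-2^(2/3)*b/2) + C3*airybi(-2^(2/3)*b/2), b)


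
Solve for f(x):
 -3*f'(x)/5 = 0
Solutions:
 f(x) = C1


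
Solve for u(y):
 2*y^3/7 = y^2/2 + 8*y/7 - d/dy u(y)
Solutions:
 u(y) = C1 - y^4/14 + y^3/6 + 4*y^2/7


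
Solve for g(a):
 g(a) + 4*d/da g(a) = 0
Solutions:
 g(a) = C1*exp(-a/4)


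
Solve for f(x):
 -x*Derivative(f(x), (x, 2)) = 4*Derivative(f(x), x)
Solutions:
 f(x) = C1 + C2/x^3


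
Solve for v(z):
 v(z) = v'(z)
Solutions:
 v(z) = C1*exp(z)


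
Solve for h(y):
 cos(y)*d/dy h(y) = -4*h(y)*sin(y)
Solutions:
 h(y) = C1*cos(y)^4


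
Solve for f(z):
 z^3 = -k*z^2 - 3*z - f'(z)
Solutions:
 f(z) = C1 - k*z^3/3 - z^4/4 - 3*z^2/2


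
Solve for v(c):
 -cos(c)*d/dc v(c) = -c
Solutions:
 v(c) = C1 + Integral(c/cos(c), c)


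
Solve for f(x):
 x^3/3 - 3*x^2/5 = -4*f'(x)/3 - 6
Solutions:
 f(x) = C1 - x^4/16 + 3*x^3/20 - 9*x/2


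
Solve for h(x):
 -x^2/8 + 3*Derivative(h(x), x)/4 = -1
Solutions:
 h(x) = C1 + x^3/18 - 4*x/3


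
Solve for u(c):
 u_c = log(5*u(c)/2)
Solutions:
 Integral(1/(-log(_y) - log(5) + log(2)), (_y, u(c))) = C1 - c


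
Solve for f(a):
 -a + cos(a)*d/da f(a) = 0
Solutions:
 f(a) = C1 + Integral(a/cos(a), a)


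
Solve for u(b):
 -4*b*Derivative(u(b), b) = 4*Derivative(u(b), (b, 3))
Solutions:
 u(b) = C1 + Integral(C2*airyai(-b) + C3*airybi(-b), b)


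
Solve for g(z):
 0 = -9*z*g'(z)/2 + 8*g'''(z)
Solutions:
 g(z) = C1 + Integral(C2*airyai(6^(2/3)*z/4) + C3*airybi(6^(2/3)*z/4), z)


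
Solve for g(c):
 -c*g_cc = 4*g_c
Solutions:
 g(c) = C1 + C2/c^3


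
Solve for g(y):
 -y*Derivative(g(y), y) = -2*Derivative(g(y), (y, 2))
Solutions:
 g(y) = C1 + C2*erfi(y/2)


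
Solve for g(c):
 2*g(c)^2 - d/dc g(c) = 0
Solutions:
 g(c) = -1/(C1 + 2*c)


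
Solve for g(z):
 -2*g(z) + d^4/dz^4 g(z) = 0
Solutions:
 g(z) = C1*exp(-2^(1/4)*z) + C2*exp(2^(1/4)*z) + C3*sin(2^(1/4)*z) + C4*cos(2^(1/4)*z)


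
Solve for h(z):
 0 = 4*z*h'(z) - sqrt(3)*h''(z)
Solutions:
 h(z) = C1 + C2*erfi(sqrt(2)*3^(3/4)*z/3)


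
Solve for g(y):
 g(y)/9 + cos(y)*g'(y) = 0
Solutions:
 g(y) = C1*(sin(y) - 1)^(1/18)/(sin(y) + 1)^(1/18)


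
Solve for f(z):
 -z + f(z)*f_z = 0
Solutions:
 f(z) = -sqrt(C1 + z^2)
 f(z) = sqrt(C1 + z^2)


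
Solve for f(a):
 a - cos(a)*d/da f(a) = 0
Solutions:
 f(a) = C1 + Integral(a/cos(a), a)


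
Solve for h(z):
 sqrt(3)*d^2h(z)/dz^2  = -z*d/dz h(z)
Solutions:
 h(z) = C1 + C2*erf(sqrt(2)*3^(3/4)*z/6)


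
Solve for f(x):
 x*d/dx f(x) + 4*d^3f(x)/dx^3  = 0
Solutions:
 f(x) = C1 + Integral(C2*airyai(-2^(1/3)*x/2) + C3*airybi(-2^(1/3)*x/2), x)


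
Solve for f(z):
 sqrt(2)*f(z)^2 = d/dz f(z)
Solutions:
 f(z) = -1/(C1 + sqrt(2)*z)


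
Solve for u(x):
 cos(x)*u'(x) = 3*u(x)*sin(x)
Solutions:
 u(x) = C1/cos(x)^3


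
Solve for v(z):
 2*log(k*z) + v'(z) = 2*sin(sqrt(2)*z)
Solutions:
 v(z) = C1 - 2*z*log(k*z) + 2*z - sqrt(2)*cos(sqrt(2)*z)


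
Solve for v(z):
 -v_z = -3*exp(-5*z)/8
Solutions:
 v(z) = C1 - 3*exp(-5*z)/40


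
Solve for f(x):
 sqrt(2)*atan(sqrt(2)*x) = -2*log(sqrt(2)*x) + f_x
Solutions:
 f(x) = C1 + 2*x*log(x) - 2*x + x*log(2) + sqrt(2)*(x*atan(sqrt(2)*x) - sqrt(2)*log(2*x^2 + 1)/4)


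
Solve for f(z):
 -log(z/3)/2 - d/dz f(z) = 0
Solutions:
 f(z) = C1 - z*log(z)/2 + z/2 + z*log(3)/2


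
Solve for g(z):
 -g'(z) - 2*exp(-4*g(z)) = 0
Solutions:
 g(z) = log(-I*(C1 - 8*z)^(1/4))
 g(z) = log(I*(C1 - 8*z)^(1/4))
 g(z) = log(-(C1 - 8*z)^(1/4))
 g(z) = log(C1 - 8*z)/4


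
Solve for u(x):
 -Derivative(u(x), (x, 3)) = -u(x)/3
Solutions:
 u(x) = C3*exp(3^(2/3)*x/3) + (C1*sin(3^(1/6)*x/2) + C2*cos(3^(1/6)*x/2))*exp(-3^(2/3)*x/6)


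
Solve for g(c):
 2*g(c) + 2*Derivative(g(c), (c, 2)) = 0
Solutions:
 g(c) = C1*sin(c) + C2*cos(c)


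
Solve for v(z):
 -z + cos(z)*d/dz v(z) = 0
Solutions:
 v(z) = C1 + Integral(z/cos(z), z)


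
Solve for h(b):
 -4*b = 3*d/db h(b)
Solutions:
 h(b) = C1 - 2*b^2/3


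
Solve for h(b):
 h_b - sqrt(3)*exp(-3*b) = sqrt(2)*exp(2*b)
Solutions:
 h(b) = C1 + sqrt(2)*exp(2*b)/2 - sqrt(3)*exp(-3*b)/3


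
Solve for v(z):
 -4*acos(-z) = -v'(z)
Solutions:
 v(z) = C1 + 4*z*acos(-z) + 4*sqrt(1 - z^2)


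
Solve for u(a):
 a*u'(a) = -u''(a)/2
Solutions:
 u(a) = C1 + C2*erf(a)


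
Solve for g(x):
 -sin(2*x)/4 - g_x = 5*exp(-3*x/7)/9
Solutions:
 g(x) = C1 + cos(2*x)/8 + 35*exp(-3*x/7)/27


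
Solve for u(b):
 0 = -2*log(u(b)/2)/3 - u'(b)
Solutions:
 -3*Integral(1/(-log(_y) + log(2)), (_y, u(b)))/2 = C1 - b


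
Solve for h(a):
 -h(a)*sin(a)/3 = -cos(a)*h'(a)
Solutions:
 h(a) = C1/cos(a)^(1/3)


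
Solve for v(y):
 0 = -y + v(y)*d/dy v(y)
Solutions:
 v(y) = -sqrt(C1 + y^2)
 v(y) = sqrt(C1 + y^2)


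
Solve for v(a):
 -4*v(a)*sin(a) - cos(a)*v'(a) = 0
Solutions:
 v(a) = C1*cos(a)^4


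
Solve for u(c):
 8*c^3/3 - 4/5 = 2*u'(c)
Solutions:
 u(c) = C1 + c^4/3 - 2*c/5


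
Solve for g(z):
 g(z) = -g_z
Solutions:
 g(z) = C1*exp(-z)


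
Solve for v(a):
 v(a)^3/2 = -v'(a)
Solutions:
 v(a) = -sqrt(-1/(C1 - a))
 v(a) = sqrt(-1/(C1 - a))


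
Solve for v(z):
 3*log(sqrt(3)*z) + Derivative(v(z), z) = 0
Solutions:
 v(z) = C1 - 3*z*log(z) - 3*z*log(3)/2 + 3*z


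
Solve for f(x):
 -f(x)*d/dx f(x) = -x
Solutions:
 f(x) = -sqrt(C1 + x^2)
 f(x) = sqrt(C1 + x^2)


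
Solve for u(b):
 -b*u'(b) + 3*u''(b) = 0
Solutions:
 u(b) = C1 + C2*erfi(sqrt(6)*b/6)


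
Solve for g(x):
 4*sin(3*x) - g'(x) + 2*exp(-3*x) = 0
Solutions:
 g(x) = C1 - 4*cos(3*x)/3 - 2*exp(-3*x)/3


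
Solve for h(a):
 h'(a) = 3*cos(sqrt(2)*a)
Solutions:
 h(a) = C1 + 3*sqrt(2)*sin(sqrt(2)*a)/2


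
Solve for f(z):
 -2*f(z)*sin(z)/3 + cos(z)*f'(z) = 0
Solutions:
 f(z) = C1/cos(z)^(2/3)


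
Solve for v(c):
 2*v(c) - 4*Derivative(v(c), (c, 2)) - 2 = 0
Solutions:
 v(c) = C1*exp(-sqrt(2)*c/2) + C2*exp(sqrt(2)*c/2) + 1


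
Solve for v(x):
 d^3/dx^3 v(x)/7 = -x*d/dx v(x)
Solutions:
 v(x) = C1 + Integral(C2*airyai(-7^(1/3)*x) + C3*airybi(-7^(1/3)*x), x)


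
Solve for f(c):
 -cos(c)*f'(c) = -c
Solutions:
 f(c) = C1 + Integral(c/cos(c), c)


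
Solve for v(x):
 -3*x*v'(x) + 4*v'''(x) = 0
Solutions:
 v(x) = C1 + Integral(C2*airyai(6^(1/3)*x/2) + C3*airybi(6^(1/3)*x/2), x)


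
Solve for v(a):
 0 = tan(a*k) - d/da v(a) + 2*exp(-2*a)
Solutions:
 v(a) = C1 - Piecewise((exp(-2*a) - log(tan(a*k)^2 + 1)/(2*k), Ne(k, 0)), (exp(-2*a), True))


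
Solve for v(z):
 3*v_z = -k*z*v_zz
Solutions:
 v(z) = C1 + z^(((re(k) - 3)*re(k) + im(k)^2)/(re(k)^2 + im(k)^2))*(C2*sin(3*log(z)*Abs(im(k))/(re(k)^2 + im(k)^2)) + C3*cos(3*log(z)*im(k)/(re(k)^2 + im(k)^2)))


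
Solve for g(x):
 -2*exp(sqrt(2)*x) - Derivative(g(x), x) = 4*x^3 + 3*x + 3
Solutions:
 g(x) = C1 - x^4 - 3*x^2/2 - 3*x - sqrt(2)*exp(sqrt(2)*x)
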